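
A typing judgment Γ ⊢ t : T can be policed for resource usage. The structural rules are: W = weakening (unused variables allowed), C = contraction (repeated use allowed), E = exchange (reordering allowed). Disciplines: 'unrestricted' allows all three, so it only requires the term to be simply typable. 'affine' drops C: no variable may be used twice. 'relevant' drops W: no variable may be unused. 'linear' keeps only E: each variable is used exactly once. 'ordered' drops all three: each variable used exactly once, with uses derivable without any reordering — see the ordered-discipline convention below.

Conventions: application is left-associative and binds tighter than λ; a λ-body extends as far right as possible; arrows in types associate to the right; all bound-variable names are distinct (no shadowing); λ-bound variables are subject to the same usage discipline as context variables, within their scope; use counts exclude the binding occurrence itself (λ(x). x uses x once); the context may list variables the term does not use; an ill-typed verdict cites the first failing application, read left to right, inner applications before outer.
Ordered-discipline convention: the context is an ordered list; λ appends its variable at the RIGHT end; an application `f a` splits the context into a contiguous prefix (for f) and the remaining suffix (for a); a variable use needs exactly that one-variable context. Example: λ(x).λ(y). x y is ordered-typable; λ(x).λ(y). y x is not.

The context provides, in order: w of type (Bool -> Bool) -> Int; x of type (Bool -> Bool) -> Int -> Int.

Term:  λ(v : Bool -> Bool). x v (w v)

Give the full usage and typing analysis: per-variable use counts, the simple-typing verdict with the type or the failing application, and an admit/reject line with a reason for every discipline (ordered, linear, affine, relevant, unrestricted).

variable uses: w=1; x=1; v (bound)=2
left-to-right use order: x, v, w, v
typing: ✓ — (Bool -> Bool) -> Int
ordered: ✗, repeated use of v ×2
linear: ✗, repeated use of v ×2
affine: ✗, repeated use of v ×2
relevant: ✓, none of w, x, v goes unused
unrestricted: ✓, well-typed at (Bool -> Bool) -> Int; no restrictions here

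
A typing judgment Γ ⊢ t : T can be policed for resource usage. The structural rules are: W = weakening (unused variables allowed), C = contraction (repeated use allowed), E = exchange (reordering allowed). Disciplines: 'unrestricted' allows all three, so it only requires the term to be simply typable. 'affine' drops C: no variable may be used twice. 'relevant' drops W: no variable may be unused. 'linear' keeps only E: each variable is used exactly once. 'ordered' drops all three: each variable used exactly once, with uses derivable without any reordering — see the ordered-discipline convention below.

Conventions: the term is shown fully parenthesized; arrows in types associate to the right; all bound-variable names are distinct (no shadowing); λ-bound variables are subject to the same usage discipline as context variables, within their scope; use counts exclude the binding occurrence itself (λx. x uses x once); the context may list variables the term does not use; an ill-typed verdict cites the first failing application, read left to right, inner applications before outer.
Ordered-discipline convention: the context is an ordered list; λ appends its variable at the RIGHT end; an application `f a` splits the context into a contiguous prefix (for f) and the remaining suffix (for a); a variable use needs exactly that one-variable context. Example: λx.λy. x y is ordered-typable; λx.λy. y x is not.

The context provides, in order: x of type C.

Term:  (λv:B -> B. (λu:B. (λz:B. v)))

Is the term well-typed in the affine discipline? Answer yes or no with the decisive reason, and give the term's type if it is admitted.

yes — no duplicate uses among x, v, u, z; term : (B -> B) -> B -> B -> B -> B
counts: x=0, v [bound]=1, u [bound]=0, z [bound]=0
left-to-right use order: v
typing: the term checks, with type (B -> B) -> B -> B -> B -> B
per-discipline verdicts: ordered ✗ · linear ✗ · affine ✓ · relevant ✗ · unrestricted ✓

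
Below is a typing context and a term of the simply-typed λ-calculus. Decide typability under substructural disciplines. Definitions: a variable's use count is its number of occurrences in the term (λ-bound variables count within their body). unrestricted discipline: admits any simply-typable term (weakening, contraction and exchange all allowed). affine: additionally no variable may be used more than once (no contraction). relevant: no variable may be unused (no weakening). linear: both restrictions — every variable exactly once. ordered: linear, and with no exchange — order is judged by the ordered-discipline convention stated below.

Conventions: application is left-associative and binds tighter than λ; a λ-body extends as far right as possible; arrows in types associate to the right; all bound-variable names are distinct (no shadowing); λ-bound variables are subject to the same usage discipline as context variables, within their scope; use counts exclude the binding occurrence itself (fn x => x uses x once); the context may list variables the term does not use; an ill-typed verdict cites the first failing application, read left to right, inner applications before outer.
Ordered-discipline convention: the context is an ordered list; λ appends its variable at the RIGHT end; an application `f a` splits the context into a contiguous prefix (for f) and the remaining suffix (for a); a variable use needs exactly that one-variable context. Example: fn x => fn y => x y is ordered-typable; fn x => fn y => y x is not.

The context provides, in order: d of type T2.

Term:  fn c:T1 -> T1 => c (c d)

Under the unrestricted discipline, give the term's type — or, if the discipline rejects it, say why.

not well-typed under unrestricted — the type mismatch rejects it
use counts: d: 1; c (bound): 2
use order (left to right): c, c, d
typing: ill-typed: an application expects T1 but receives T2
all disciplines: ordered ✗ · linear ✗ · affine ✗ · relevant ✗ · unrestricted ✗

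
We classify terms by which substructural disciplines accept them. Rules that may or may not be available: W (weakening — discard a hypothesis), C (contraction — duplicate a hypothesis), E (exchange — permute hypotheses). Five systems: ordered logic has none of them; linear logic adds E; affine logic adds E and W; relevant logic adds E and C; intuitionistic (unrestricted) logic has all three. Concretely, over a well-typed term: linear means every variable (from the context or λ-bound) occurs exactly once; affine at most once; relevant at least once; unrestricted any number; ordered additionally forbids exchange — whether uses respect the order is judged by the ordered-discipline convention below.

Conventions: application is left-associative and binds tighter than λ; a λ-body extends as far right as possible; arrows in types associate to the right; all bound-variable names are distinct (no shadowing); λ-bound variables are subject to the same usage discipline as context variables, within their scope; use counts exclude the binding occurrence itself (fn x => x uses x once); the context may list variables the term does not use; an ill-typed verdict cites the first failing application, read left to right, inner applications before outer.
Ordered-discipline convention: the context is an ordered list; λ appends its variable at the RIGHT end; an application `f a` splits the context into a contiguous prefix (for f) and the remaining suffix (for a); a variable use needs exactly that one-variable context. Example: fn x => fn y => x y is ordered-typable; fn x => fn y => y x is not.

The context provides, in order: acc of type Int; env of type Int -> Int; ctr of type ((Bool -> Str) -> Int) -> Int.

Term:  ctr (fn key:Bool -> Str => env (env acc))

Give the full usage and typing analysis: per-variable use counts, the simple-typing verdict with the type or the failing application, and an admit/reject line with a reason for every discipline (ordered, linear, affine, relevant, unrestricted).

use counts: acc: 1; env: 2; ctr: 1; key (λ-bound): 0
use order (left to right): ctr, env, env, acc
typing: well-typed at Int
ordered ✗ (needs contraction — env ×2; key left unused)
linear ✗ (needs contraction — env ×2; key left unused)
affine ✗ (needs contraction — env ×2)
relevant ✗ (key left unused)
unrestricted ✓ (well-typed at Int; no restrictions here)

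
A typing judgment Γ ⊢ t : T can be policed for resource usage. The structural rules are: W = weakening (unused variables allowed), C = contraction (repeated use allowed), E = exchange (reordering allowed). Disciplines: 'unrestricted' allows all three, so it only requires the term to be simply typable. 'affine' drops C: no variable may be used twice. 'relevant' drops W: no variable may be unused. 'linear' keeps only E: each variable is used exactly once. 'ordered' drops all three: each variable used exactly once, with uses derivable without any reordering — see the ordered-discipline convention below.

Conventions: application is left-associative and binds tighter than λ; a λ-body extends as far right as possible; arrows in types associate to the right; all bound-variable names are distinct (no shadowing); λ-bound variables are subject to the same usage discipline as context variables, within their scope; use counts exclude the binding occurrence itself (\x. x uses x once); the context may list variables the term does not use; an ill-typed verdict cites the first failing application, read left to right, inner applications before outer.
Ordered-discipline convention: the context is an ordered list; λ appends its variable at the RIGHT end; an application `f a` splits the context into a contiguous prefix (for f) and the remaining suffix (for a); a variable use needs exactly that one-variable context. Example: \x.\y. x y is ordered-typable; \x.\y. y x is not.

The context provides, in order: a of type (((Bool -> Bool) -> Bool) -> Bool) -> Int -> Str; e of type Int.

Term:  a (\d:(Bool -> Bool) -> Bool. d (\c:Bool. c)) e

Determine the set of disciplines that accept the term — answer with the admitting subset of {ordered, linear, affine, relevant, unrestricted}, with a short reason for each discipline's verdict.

admitted in: ordered, linear, affine, relevant, unrestricted
use counts: a=1, e=1, d (bound)=1, c (bound)=1
uses in reading order: a, d, c, e
typing: the term checks, with type Str
ordered ✓ (single-use (a, e, d, c), ordered derivation ok)
linear ✓ (single use per variable (a, e, d, c))
affine ✓ (none of a, e, d, c used more than once)
relevant ✓ (every one of a, e, d, c appears)
unrestricted ✓ (typability at Str is all that's needed)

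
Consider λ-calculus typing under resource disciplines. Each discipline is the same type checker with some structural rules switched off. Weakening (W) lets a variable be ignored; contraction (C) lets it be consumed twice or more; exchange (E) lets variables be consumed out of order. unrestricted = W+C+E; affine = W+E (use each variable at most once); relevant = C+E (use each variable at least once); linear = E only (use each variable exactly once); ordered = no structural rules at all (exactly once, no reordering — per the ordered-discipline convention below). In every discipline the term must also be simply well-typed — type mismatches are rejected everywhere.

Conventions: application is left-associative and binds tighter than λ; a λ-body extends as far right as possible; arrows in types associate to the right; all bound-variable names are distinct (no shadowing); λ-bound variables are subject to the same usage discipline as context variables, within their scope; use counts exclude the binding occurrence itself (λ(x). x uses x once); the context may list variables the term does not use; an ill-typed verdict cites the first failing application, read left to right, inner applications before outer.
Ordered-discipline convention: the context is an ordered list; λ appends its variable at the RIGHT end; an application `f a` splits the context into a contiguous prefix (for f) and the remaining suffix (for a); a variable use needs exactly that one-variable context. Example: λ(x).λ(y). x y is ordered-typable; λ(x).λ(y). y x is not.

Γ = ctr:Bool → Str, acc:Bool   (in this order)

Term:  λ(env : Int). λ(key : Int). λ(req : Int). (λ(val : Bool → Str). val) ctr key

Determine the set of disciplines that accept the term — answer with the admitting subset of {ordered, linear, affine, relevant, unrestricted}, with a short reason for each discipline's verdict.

accepted by: none
use counts: ctr ×1; acc ×0; env [bound] ×0; key [bound] ×1; req [bound] ×0; val [bound] ×1
use order (left to right): val, ctr, key
typing: ill-typed: a function awaiting Bool gets Int
ordered ✗ (the type mismatch rejects it)
linear ✗ (not simply typable)
affine ✗ (fails simple typing)
relevant ✗ (a type mismatch blocks all five)
unrestricted ✗ (the type mismatch rejects it)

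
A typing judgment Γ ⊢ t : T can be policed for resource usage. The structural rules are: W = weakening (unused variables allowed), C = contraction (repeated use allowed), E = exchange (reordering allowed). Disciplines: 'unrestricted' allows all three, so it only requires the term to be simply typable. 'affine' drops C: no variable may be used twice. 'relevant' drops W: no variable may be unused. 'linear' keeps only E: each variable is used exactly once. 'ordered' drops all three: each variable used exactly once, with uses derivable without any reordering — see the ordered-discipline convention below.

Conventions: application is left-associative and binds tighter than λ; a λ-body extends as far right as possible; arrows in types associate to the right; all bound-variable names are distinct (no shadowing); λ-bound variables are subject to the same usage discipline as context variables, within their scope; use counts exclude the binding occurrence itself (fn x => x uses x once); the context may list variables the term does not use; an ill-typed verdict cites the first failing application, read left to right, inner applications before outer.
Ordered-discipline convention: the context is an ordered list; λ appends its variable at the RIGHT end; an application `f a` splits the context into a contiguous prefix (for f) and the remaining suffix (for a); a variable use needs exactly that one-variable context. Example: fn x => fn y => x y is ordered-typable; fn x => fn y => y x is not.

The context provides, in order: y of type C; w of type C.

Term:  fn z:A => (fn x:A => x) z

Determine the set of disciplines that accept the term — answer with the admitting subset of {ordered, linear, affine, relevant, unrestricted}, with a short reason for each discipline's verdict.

accepted by: affine, unrestricted
variable uses: y: 0×, w: 0×, z (λ-bound): 1×, x (λ-bound): 1×
left-to-right use order: x, z
typing: ✓ — A -> A
ordered: ✗ — needs weakening: y, w unused
linear: ✗ — needs weakening: y, w unused
affine: ✓ — y, w, z, x: no repeats, contraction unneeded
relevant: ✗ — needs weakening: y, w unused
unrestricted: ✓ — simply typable at A -> A; W, C, E all held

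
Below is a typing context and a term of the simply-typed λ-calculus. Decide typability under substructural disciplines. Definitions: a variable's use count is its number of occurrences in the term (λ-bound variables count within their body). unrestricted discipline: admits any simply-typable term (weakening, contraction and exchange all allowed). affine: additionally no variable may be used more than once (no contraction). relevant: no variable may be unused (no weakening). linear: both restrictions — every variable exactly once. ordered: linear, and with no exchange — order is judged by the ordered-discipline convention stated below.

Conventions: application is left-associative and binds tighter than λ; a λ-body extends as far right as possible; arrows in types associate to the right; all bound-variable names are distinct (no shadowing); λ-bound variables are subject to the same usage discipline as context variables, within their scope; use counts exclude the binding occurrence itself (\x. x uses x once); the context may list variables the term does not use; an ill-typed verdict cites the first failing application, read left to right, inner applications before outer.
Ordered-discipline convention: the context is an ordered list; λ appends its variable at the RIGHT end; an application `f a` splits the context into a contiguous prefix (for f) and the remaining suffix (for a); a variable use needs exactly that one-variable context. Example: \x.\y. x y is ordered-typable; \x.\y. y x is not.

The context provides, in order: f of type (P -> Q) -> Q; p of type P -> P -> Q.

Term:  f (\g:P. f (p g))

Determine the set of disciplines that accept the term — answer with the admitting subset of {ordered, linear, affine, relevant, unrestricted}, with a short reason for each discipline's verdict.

admitted in: relevant, unrestricted
use counts: f=2, p=1, g [bound]=1
use order (left to right): f, f, p, g
typing: well-typed at Q
ordered ✗ (needs contraction — f ×2)
linear ✗ (needs contraction — f ×2)
affine ✗ (needs contraction — f ×2)
relevant ✓ (none of f, p, g goes unused)
unrestricted ✓ (well-typed at Q; no restrictions here)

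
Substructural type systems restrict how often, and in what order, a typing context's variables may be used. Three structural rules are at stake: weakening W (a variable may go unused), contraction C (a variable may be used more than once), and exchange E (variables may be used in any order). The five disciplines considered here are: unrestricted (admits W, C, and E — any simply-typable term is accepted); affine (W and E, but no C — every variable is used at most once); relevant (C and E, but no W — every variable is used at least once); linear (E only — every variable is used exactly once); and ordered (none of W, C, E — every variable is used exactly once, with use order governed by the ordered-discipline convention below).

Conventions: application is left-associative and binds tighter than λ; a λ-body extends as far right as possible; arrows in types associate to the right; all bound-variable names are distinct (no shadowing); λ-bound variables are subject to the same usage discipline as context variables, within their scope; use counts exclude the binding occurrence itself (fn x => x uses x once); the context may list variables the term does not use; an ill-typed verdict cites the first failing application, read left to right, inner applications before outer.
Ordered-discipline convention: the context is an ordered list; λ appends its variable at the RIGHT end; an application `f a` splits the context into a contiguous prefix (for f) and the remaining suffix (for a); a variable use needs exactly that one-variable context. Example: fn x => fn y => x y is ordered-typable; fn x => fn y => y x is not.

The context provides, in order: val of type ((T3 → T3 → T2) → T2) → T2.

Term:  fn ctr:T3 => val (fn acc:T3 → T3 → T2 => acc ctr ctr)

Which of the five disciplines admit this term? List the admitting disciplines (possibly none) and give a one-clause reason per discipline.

admitted in: relevant, unrestricted
counts: val: 1; ctr [bound]: 2; acc [bound]: 1
order of uses: val, acc, ctr, ctr
typing: the term checks, with type T3 → T2
ordered ✗ (uses contraction: ctr ×2)
linear ✗ (uses contraction: ctr ×2)
affine ✗ (uses contraction: ctr ×2)
relevant ✓ (val, ctr, acc: all used, weakening unneeded)
unrestricted ✓ (simply typable at T3 → T2; W, C, E all held)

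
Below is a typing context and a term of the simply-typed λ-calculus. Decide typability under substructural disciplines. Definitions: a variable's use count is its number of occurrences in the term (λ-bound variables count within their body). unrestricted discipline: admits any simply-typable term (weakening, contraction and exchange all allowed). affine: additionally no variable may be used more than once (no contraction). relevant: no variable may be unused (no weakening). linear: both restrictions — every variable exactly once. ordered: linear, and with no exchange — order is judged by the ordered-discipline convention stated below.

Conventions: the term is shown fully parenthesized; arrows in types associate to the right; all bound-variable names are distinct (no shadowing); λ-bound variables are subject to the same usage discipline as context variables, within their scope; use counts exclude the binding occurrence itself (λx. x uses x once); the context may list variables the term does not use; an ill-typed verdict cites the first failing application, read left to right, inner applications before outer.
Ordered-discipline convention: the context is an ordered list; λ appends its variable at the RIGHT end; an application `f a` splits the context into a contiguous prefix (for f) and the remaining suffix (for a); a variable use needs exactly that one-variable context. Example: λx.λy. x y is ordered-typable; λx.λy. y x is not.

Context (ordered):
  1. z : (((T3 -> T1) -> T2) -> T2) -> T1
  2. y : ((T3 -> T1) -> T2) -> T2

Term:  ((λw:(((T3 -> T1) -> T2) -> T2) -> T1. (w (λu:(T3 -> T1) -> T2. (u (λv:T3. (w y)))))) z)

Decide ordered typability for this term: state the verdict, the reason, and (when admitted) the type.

no — w ×2 used more than once (contraction); v never used (weakening)
use counts: z=1; y=1; w (λ-bound)=2; u (λ-bound)=1; v (λ-bound)=0
use order (left to right): w, u, w, y, z
typing: well-typed at T1
across the five disciplines: ordered ✗; linear ✗; affine ✗; relevant ✗; unrestricted ✓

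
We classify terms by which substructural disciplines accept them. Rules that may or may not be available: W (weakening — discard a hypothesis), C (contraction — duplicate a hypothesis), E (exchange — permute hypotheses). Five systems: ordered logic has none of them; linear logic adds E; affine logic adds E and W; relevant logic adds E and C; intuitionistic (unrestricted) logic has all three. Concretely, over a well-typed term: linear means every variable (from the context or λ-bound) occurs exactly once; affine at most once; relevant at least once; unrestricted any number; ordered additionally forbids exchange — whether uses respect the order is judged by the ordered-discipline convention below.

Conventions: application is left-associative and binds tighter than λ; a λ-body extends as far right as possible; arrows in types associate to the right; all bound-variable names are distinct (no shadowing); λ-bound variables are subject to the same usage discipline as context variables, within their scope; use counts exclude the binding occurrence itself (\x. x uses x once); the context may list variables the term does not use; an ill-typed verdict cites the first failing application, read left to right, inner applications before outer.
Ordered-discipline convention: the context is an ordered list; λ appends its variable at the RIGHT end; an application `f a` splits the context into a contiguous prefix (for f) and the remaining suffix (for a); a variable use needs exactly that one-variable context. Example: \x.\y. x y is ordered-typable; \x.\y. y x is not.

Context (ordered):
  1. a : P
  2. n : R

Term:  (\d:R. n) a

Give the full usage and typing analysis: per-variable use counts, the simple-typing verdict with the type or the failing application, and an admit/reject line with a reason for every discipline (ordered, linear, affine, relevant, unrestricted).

counts: a: 1×; n: 1×; d (bound): 0×
order of uses: n, a
typing: ill-typed: argument of type P where R is required
ordered ✗ (the type mismatch rejects it)
linear ✗ (not simply typable)
affine ✗ (fails simple typing)
relevant ✗ (a type mismatch blocks all five)
unrestricted ✗ (the type mismatch rejects it)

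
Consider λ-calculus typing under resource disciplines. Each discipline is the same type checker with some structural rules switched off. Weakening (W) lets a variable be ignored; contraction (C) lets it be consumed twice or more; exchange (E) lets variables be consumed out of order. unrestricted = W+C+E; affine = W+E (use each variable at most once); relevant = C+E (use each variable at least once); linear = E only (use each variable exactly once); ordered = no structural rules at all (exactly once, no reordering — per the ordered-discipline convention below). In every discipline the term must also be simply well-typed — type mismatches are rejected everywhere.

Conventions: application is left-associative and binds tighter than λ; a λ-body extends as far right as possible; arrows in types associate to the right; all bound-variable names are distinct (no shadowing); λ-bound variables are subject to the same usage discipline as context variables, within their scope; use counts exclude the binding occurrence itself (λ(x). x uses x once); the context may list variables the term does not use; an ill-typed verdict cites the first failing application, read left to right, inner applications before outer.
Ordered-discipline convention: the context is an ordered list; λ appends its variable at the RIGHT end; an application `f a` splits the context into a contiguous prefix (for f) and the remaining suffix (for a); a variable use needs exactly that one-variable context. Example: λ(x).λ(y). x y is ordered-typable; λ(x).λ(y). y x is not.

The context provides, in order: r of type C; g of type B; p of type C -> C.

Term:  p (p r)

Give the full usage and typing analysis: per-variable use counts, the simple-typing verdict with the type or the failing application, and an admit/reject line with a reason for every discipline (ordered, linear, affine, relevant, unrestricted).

use counts: r=1; g=0; p=2
use order (left to right): p, p, r
typing: ✓ — C
ordered: ✗ — uses contraction: p ×2; g left unused
linear: ✗ — uses contraction: p ×2; g left unused
affine: ✗ — uses contraction: p ×2
relevant: ✗ — g left unused
unrestricted: ✓ — simply typable at C; W, C, E all held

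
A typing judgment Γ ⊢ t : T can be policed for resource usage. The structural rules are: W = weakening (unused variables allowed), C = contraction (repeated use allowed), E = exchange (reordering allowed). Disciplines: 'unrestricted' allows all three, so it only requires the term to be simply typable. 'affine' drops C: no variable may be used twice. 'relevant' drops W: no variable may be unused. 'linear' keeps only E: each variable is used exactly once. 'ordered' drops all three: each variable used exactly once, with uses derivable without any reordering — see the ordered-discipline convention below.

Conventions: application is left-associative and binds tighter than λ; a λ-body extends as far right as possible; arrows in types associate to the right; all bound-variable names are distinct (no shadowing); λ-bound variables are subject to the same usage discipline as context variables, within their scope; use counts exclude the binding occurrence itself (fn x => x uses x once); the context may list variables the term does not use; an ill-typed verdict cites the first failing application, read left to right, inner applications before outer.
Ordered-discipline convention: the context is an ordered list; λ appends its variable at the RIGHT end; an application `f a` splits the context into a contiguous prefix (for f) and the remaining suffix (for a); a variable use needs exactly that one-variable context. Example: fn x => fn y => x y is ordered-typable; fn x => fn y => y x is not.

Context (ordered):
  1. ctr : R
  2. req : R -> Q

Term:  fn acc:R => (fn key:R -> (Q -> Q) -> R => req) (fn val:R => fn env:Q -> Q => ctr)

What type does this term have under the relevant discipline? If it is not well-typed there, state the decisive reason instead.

not well-typed under relevant — unused: acc, key, val, env — weakening required
counts: ctr=1; req=1; acc [bound]=0; key [bound]=0; val [bound]=0; env [bound]=0
left-to-right use order: req, ctr
typing: well-typed at R -> R -> Q
per-discipline verdicts: ordered ✗ · linear ✗ · affine ✓ · relevant ✗ · unrestricted ✓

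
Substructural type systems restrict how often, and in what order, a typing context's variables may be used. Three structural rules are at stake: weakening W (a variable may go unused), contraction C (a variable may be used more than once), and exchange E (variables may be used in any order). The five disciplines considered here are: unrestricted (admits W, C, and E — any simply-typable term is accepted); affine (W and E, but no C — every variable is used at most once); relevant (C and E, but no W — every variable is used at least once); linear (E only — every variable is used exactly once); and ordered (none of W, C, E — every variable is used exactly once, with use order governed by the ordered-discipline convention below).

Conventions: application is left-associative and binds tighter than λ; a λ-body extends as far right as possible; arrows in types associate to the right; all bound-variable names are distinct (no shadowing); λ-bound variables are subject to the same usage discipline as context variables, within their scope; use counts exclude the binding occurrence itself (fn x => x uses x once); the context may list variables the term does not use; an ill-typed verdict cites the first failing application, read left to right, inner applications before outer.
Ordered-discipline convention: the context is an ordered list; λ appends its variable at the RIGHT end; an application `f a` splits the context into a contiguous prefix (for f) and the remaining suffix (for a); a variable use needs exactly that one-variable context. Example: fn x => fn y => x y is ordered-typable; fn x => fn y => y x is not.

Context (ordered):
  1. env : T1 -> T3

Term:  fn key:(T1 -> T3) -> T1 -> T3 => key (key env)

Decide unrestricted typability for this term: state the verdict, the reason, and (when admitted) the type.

yes — type-checks (((T1 -> T3) -> T1 -> T3) -> T1 -> T3) and nothing is barred; term : ((T1 -> T3) -> T1 -> T3) -> T1 -> T3
counts: env=1, key [bound]=2
use order (left to right): key, key, env
typing: the term checks, with type ((T1 -> T3) -> T1 -> T3) -> T1 -> T3
per-discipline verdicts: ordered ✗ · linear ✗ · affine ✗ · relevant ✓ · unrestricted ✓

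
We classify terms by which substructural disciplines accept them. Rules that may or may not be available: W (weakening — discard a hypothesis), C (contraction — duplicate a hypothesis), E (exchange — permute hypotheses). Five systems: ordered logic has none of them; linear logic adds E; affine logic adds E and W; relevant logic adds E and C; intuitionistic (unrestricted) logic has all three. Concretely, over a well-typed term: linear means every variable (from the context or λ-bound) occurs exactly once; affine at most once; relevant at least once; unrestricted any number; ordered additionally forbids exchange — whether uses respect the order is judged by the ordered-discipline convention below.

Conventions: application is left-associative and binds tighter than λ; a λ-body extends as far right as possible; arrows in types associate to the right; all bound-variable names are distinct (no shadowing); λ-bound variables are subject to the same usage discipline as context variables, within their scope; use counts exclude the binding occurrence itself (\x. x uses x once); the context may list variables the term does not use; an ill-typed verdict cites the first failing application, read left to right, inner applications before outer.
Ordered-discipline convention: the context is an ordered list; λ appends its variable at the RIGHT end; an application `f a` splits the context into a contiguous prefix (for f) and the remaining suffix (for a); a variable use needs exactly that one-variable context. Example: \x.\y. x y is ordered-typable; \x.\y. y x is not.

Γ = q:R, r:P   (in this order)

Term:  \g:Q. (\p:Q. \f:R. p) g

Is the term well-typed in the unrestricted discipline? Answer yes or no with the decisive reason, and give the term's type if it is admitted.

yes — type-checks (Q -> R -> Q) and nothing is barred; term : Q -> R -> Q
usage: q: 0, r: 0, g [bound]: 1, p [bound]: 1, f [bound]: 0
uses in reading order: p, g
typing: the term checks, with type Q -> R -> Q
across the five disciplines: ordered ✗ · linear ✗ · affine ✓ · relevant ✗ · unrestricted ✓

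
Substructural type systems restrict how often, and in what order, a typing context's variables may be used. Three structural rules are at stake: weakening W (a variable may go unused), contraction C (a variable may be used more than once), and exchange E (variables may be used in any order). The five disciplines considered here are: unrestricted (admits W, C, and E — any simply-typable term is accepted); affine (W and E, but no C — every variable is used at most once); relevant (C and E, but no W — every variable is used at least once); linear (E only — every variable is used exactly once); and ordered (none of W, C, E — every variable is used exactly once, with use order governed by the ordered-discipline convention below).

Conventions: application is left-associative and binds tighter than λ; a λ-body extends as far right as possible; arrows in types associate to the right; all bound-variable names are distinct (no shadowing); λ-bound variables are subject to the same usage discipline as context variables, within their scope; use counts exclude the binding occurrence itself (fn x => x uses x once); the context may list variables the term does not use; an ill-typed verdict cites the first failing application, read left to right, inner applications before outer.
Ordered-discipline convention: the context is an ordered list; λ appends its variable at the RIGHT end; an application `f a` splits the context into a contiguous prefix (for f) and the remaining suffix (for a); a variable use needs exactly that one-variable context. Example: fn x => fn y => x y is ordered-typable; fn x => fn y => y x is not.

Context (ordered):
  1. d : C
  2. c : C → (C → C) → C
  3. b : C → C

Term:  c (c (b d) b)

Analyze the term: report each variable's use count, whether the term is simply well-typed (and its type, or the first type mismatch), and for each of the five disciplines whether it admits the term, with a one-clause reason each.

variable uses: d ×1; c ×2; b ×2
use order (left to right): c, c, b, d, b
typing: the term checks, with type (C → C) → C
ordered: ✗, repeated use of c ×2, b ×2
linear: ✗, repeated use of c ×2, b ×2
affine: ✗, repeated use of c ×2, b ×2
relevant: ✓, none of d, c, b goes unused
unrestricted: ✓, type-checks ((C → C) → C) and nothing is barred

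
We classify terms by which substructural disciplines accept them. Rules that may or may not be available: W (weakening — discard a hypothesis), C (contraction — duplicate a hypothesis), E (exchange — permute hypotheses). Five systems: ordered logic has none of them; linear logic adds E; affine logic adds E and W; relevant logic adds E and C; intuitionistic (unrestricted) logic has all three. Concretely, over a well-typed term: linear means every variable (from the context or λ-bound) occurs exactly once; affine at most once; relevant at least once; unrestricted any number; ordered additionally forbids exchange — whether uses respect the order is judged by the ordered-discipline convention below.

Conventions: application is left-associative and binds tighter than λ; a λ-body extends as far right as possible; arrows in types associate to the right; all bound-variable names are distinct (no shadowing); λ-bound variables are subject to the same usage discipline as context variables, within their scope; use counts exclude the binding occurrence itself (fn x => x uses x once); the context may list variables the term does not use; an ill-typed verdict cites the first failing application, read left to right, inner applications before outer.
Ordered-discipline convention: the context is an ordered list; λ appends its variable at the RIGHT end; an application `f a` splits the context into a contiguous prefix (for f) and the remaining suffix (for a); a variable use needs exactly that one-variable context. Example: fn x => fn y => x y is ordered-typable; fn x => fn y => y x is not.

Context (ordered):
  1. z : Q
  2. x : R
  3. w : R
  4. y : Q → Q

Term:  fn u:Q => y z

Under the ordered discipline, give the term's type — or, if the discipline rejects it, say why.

not well-typed under ordered — needs weakening: x, w, u unused
counts: z ×1; x ×0; w ×0; y ×1; u (bound) ×0
order of uses: y, z
typing: the term checks, with type Q → Q
summary: ordered ✗ | linear ✗ | affine ✓ | relevant ✗ | unrestricted ✓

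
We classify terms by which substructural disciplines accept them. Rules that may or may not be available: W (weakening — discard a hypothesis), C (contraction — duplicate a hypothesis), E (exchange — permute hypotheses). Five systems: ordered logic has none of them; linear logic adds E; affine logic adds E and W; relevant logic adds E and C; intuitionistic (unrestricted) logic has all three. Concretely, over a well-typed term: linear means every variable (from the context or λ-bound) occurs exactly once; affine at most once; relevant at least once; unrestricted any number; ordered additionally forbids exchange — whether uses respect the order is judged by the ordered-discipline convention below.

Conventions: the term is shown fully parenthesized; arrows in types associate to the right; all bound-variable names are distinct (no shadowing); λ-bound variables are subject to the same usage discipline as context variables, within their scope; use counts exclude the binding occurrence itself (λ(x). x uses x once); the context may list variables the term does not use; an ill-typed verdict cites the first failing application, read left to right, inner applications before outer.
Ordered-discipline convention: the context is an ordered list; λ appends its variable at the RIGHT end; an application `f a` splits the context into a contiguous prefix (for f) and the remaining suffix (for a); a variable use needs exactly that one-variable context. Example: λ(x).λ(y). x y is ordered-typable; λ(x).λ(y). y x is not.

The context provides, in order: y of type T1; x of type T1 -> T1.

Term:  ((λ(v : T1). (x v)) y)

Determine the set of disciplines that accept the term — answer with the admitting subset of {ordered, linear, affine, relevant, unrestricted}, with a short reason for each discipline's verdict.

accepted by: linear, affine, relevant, unrestricted
variable uses: y ×1; x ×1; v (λ-bound) ×1
left-to-right use order: x, v, y
typing: well-typed — term : T1
ordered ✗ (no contiguous prefix/suffix split fits x, v, y)
linear ✓ (each of y, x, v used exactly once)
affine ✓ (y, x, v: no repeats, contraction unneeded)
relevant ✓ (none of y, x, v goes unused)
unrestricted ✓ (typability at T1 is all that's needed)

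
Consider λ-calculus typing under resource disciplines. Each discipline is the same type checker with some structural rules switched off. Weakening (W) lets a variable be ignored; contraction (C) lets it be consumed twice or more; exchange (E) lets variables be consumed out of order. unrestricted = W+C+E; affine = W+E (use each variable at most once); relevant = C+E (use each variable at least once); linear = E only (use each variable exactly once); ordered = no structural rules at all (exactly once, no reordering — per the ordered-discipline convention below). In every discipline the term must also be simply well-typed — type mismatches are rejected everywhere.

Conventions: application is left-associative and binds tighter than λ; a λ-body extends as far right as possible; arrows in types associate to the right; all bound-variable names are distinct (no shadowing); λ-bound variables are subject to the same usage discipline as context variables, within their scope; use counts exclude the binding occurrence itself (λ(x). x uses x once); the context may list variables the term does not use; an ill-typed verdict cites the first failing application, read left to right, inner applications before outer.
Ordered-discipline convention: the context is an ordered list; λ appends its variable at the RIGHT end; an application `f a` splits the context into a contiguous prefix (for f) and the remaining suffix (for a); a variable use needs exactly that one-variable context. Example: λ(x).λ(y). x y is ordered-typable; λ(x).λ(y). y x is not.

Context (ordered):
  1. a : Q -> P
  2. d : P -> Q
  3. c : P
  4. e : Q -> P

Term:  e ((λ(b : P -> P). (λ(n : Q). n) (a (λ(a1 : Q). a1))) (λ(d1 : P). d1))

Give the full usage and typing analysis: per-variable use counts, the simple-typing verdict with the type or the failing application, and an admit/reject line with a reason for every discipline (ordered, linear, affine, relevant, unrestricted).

counts: a: 1; d: 0; c: 0; e: 1; b [bound]: 0; n [bound]: 1; a1 [bound]: 1; d1 [bound]: 1
left-to-right use order: e, n, a, a1, d1
typing: ill-typed: a function awaiting Q gets Q -> Q
ordered: ✗ — not simply typable
linear: ✗ — fails simple typing
affine: ✗ — a type mismatch blocks all five
relevant: ✗ — the type mismatch rejects it
unrestricted: ✗ — not simply typable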